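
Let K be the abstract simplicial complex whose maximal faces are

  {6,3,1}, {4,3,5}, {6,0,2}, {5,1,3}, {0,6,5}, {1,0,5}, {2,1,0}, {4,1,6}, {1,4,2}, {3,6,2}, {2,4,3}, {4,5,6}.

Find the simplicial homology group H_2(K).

We work with the vertex ordering 0 < 1 < 2 < 3 < 4 < 5 < 6. The simplices of K, each written with vertices in increasing order, are:

  0-simplices (7): [0], [1], [2], [3], [4], [5], [6]
  1-simplices (18): [0,1], [0,2], [0,5], [0,6], [1,2], [1,3], [1,4], [1,5], [1,6], [2,3], [2,4], [2,6], [3,4], [3,5], [3,6], [4,5], [4,6], [5,6]
  2-simplices (12): [0,1,2], [0,1,5], [0,2,6], [0,5,6], [1,2,4], [1,3,5], [1,3,6], [1,4,6], [2,3,4], [2,3,6], [3,4,5], [4,5,6]

Hence C_0 ≅ Z^7, C_1 ≅ Z^18, C_2 ≅ Z^12.

Boundary ∂_1: C_1 → C_0 sends each edge [p,q] (with p < q) to q − p.
The 7×18 boundary matrix has rank 6 and Smith normal form diag(1,1,1,1,1,1).

The boundary map ∂_2: C_2 → C_1 acts by ∂[p,q,r] = [q,r] − [p,r] + [p,q]. For instance
  ∂[0,1,5] = [1,5] − [0,5] + [0,1],
  ∂[0,2,6] = [2,6] − [0,6] + [0,2].
This gives a 18×12 integer matrix of rank 12; reducing to Smith normal form yields diagonal entries (1,1,1,1,1,1,1,1,1,1,1,2).

From H_k ≅ ker(∂_k) / im(∂_{k+1}) we obtain:

  H_2: rank ker ∂_2 − rank ∂_3 = (12 − 12) − 0 = 0, and there is no ∂_3, so H_2 = 0.

H_2 = 0.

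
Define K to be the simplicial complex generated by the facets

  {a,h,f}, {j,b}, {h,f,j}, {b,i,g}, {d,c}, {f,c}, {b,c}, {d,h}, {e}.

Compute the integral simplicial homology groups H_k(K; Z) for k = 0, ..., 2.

We work with the vertex ordering a < b < c < d < e < f < g < h < i < j. The simplices of K, each written with vertices in increasing order, are:

  0-simplices (10): a, b, c, d, e, f, g, h, i, j
  1-simplices (13): af, ah, bc, bg, bi, bj, cd, cf, dh, fh, fj, gi, hj
  2-simplices (3): afh, bgi, fhj

so the chain groups are C_0 ≅ Z^10, C_1 ≅ Z^13, C_2 ≅ Z^3.

The boundary map ∂_1: C_1 → C_0 is given by ∂[p,q] = [q] − [p].
The 10×13 boundary matrix has rank 8 and Smith normal form diag(1,1,1,1,1,1,1,1).

The boundary map ∂_2: C_2 → C_1 acts by ∂[p,q,r] = [q,r] − [p,r] + [p,q]. For instance
  ∂bgi = gi − bi + bg,
  ∂afh = fh − ah + af.
The 13×3 boundary matrix has rank 3 and Smith normal form diag(1,1,1).

Reading off H_k = ker ∂_k / im ∂_{k+1}:

  H_0: rank C_0 − rank ∂_1 = 10 − 8 = 2, and the invariant factors of ∂_1 are all 1, so H_0 ≅ Z^2.
  H_1: rank ker ∂_1 − rank ∂_2 = (13 − 8) − 3 = 2, and the invariant factors of ∂_2 are all 1, so H_1 ≅ Z^2.
  H_2: rank ker ∂_2 − rank ∂_3 = (3 − 3) − 0 = 0, and there is no ∂_3, so H_2 ≅ 0.

H_0 = Z^2,  H_1 = Z^2,  H_2 = 0.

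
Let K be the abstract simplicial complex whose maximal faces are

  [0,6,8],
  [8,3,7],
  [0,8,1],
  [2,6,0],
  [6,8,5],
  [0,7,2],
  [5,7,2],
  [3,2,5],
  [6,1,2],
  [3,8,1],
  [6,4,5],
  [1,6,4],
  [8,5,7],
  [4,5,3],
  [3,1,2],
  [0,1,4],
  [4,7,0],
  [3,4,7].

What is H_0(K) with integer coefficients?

Take the total order 0 < 1 < 2 < 3 < 4 < 5 < 6 < 7 < 8 on the vertex set. Then K (dimension 2) consists of the simplices:

  0-simplices (9): [0], [1], [2], [3], [4], [5], [6], [7], [8]
  1-simplices (27): (27 of them)
  2-simplices (18): [0,1,4], [0,1,8], [0,2,6], [0,2,7], [0,4,7], [0,6,8], [1,2,3], [1,2,6], [1,3,8], [1,4,6], [2,3,5], [2,5,7], [3,4,5], [3,4,7], [3,7,8], [4,5,6], [5,6,8], [5,7,8]

giving chain groups C_0 ≅ Z^9, C_1 ≅ Z^27, C_2 ≅ Z^18.

The boundary map ∂_1: C_1 → C_0 sends each edge [p,q] (with p < q) to q − p.
This gives a 9×27 integer matrix of rank 8; reducing to Smith normal form yields diagonal entries (1,1,1,1,1,1,1,1).

∂_2: C_2 → C_1 sends each 2-simplex [p,q,r] to [q,r] − [p,r] + [p,q]. For instance
  ∂[0,1,8] = [1,8] − [0,8] + [0,1],
  ∂[4,5,6] = [5,6] − [4,6] + [4,5].
As a 27×18 matrix over Z this has rank 18, with invariant factors (1,1,1,1,1,1,1,1,1,1,1,1,1,1,1,1,1,2).

Computing H_k = (kernel of ∂_k) / (image of ∂_{k+1}):

  H_0: rank C_0 − rank ∂_1 = 9 − 8 = 1, and the invariant factors of ∂_1 are all 1, so H_0 ≅ Z.

H_0 ≅ Z.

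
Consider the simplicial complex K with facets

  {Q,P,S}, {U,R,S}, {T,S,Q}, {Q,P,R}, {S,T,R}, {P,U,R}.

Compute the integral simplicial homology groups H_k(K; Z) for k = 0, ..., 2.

K has 6 vertices, 12 edges, 6 triangles.
rank ∂_0 = 0, rank ∂_1 = 5 ⇒ b_0 = 6 − 0 − 5 = 1; all invariant factors of ∂_1 are 1 so no torsion. So H_0 = Z.
rank ∂_1 = 5, rank ∂_2 = 6 ⇒ b_1 = 12 − 5 − 6 = 1; all invariant factors of ∂_2 are 1 so no torsion. So H_1 = Z.
rank ∂_2 = 6, rank ∂_3 = 0 ⇒ b_2 = 6 − 6 − 0 = 0. So H_2 = 0.

H_0 = Z,  H_1 = Z,  H_2 = 0.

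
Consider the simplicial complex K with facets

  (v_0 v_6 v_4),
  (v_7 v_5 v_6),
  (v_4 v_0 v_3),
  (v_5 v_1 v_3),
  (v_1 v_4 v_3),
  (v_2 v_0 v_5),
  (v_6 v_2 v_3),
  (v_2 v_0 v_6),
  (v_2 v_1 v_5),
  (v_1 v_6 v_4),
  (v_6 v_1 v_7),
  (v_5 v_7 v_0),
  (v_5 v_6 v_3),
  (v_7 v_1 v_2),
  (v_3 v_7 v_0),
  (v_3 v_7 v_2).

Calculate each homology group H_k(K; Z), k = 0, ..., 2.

We work with the vertex ordering v_0 < v_1 < v_2 < v_3 < v_4 < v_5 < v_6 < v_7. The simplices of K, each written with vertices in increasing order, are:

  0-simplices (8): [v_0], [v_1], [v_2], [v_3], [v_4], [v_5], [v_6], [v_7]
  1-simplices (24): (24 of them)
  2-simplices (16): (16 of them)

giving chain groups C_0 ≅ Z^8, C_1 ≅ Z^24, C_2 ≅ Z^16.

∂_1: C_1 → C_0 is given by ∂[p,q] = [q] − [p].
The 8×24 boundary matrix has rank 7 and Smith normal form diag(1,1,1,1,1,1,1).

The boundary map ∂_2: C_2 → C_1 acts by ∂[p,q,r] = [q,r] − [p,r] + [p,q]. For instance
  ∂[v_5,v_6,v_7] = [v_6,v_7] − [v_5,v_7] + [v_5,v_6],
  ∂[v_0,v_5,v_7] = [v_5,v_7] − [v_0,v_7] + [v_0,v_5].
The resulting 24×16 matrix has rank 15, and its Smith normal form has invariant factors (1,1,1,1,1,1,1,1,1,1,1,1,1,1,1).

Now H_k = ker ∂_k / im ∂_{k+1}, so:

  H_0: rank C_0 − rank ∂_1 = 8 − 7 = 1, and the invariant factors of ∂_1 are all 1, so H_0 = Z.
  H_1: rank ker ∂_1 − rank ∂_2 = (24 − 7) − 15 = 2, and the invariant factors of ∂_2 are all 1, so H_1 = Z^2.
  H_2: rank ker ∂_2 − rank ∂_3 = (16 − 15) − 0 = 1, and there is no ∂_3, so H_2 = Z.

(K is a triangulation of the torus T^2.)

H_0 = Z,  H_1 = Z^2,  H_2 = Z.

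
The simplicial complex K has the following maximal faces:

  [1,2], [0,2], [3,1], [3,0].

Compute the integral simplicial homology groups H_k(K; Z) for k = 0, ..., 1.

K has 4 vertices, 4 edges.
rank ∂_0 = 0, rank ∂_1 = 3 ⇒ b_0 = 4 − 0 − 3 = 1; all invariant factors of ∂_1 are 1 so no torsion. So H_0 ≅ Z.
rank ∂_1 = 3, rank ∂_2 = 0 ⇒ b_1 = 4 − 3 − 0 = 1. So H_1 ≅ Z.

H_0 = Z,  H_1 = Z.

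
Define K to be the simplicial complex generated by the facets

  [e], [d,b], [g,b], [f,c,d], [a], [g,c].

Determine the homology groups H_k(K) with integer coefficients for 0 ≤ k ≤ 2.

H_0 ≅ Z^3,  H_1 ≅ Z,  H_2 = 0.

We work with the vertex ordering a < b < c < d < e < f < g. The simplices of K, each written with vertices in increasing order, are:

  0-simplices (7): a, b, c, d, e, f, g
  1-simplices (6): bd, bg, cd, cf, cg, df
  2-simplices (1): cdf

giving chain groups C_0 ≅ Z^7, C_1 ≅ Z^6, C_2 ≅ Z^1.

Boundary ∂_1: C_1 → C_0 maps an edge to its endpoints' difference, ∂[p,q] = q − p. For instance
  ∂cd = d − c.
This gives a 7×6 integer matrix of rank 4; reducing to Smith normal form yields diagonal entries (1,1,1,1).

Boundary ∂_2: C_2 → C_1 sends each 2-simplex [p,q,r] to [q,r] − [p,r] + [p,q]. For instance
  ∂cdf = df − cf + cd.
The resulting 6×1 matrix has rank 1, and its Smith normal form has invariant factors (1).

Computing H_k = (kernel of ∂_k) / (image of ∂_{k+1}):

  H_0: rank C_0 − rank ∂_1 = 7 − 4 = 3, and the invariant factors of ∂_1 are all 1, so H_0 = Z^3.
  H_1: rank ker ∂_1 − rank ∂_2 = (6 − 4) − 1 = 1, and the invariant factors of ∂_2 are all 1, so H_1 = Z.
  H_2: rank ker ∂_2 − rank ∂_3 = (1 − 1) − 0 = 0, and there is no ∂_3, so H_2 = 0.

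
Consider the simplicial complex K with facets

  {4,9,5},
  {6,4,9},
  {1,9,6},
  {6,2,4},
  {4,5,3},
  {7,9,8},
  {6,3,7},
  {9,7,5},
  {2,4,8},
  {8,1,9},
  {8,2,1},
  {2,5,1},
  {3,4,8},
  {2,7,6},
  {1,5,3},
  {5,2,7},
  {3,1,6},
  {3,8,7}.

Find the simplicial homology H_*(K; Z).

H_0 = Z,  H_1 = Z^2,  H_2 = Z.

Fix the vertex order 1 < 2 < 3 < 4 < 5 < 6 < 7 < 8 < 9 and write every simplex with vertices in increasing order. Then dim K = 2 and the simplices of K are:

  0-simplices (9): [1], [2], [3], [4], [5], [6], [7], [8], [9]
  1-simplices (27): (27 of them)
  2-simplices (18): [1,2,5], [1,2,8], [1,3,5], [1,3,6], [1,6,9], [1,8,9], [2,4,6], [2,4,8], [2,5,7], [2,6,7], [3,4,5], [3,4,8], [3,6,7], [3,7,8], [4,5,9], [4,6,9], [5,7,9], [7,8,9]

giving chain groups C_0 ≅ Z^9, C_1 ≅ Z^27, C_2 ≅ Z^18.

The boundary map ∂_1: C_1 → C_0 sends each edge [p,q] (with p < q) to q − p. For instance
  ∂[2,8] = [8] − [2].
The 9×27 boundary matrix has rank 8 and Smith normal form diag(1,1,1,1,1,1,1,1).

The boundary map ∂_2: C_2 → C_1 sends each 2-simplex [p,q,r] to [q,r] − [p,r] + [p,q]. For instance
  ∂[7,8,9] = [8,9] − [7,9] + [7,8],
  ∂[5,7,9] = [7,9] − [5,9] + [5,7].
The resulting 27×18 matrix has rank 17, and its Smith normal form has invariant factors (1,1,1,1,1,1,1,1,1,1,1,1,1,1,1,1,1).

Now H_k = ker ∂_k / im ∂_{k+1}, so:

  H_0: rank C_0 − rank ∂_1 = 9 − 8 = 1, and the invariant factors of ∂_1 are all 1, so H_0 ≅ Z.
  H_1: rank ker ∂_1 − rank ∂_2 = (27 − 8) − 17 = 2, and the invariant factors of ∂_2 are all 1, so H_1 ≅ Z^2.
  H_2: rank ker ∂_2 − rank ∂_3 = (18 − 17) − 0 = 1, and there is no ∂_3, so H_2 ≅ Z.

As a check, the Euler characteristic is 9 − 27 + 18 = 0, which agrees with 1 − 2 + 1 = 0.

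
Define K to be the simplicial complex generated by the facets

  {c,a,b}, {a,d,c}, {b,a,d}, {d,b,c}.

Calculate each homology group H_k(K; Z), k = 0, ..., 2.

H_0 ≅ Z,  H_1 = 0,  H_2 ≅ Z.

K has 4 vertices, 6 edges, 4 triangles.
rank ∂_0 = 0, rank ∂_1 = 3 ⇒ b_0 = 4 − 0 − 3 = 1; all invariant factors of ∂_1 are 1 so no torsion. So H_0 = Z.
rank ∂_1 = 3, rank ∂_2 = 3 ⇒ b_1 = 6 − 3 − 3 = 0; all invariant factors of ∂_2 are 1 so no torsion. So H_1 = 0.
rank ∂_2 = 3, rank ∂_3 = 0 ⇒ b_2 = 4 − 3 − 0 = 1. So H_2 = Z.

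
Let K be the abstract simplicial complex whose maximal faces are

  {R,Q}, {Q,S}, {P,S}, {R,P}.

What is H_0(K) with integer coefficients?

Take the total order P < Q < R < S on the vertex set. Then K (dimension 1) consists of the simplices:

  0-simplices (4): P, Q, R, S
  1-simplices (4): PR, PS, QR, QS

Hence C_0 ≅ Z^4, C_1 ≅ Z^4.

∂_1: C_1 → C_0 sends each edge [p,q] (with p < q) to q − p. For instance
  ∂PR = R − P.
The resulting 4×4 matrix has rank 3, and its Smith normal form has invariant factors (1,1,1).

Reading off H_k = ker ∂_k / im ∂_{k+1}:

  H_0: rank C_0 − rank ∂_1 = 4 − 3 = 1, and the invariant factors of ∂_1 are all 1, so H_0 ≅ Z.

H_0 ≅ Z.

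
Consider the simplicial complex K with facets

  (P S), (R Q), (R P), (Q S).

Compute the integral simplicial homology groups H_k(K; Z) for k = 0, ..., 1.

We work with the vertex ordering P < Q < R < S. The simplices of K, each written with vertices in increasing order, are:

  0-simplices (4): P, Q, R, S
  1-simplices (4): PR, PS, QR, QS

so the chain groups are C_0 ≅ Z^4, C_1 ≅ Z^4.

Boundary ∂_1: C_1 → C_0 maps an edge to its endpoints' difference, ∂[p,q] = q − p. For instance
  ∂PS = S − P.
The 4×4 boundary matrix has rank 3 and Smith normal form diag(1,1,1).

From H_k ≅ ker(∂_k) / im(∂_{k+1}) we obtain:

  H_0: rank C_0 − rank ∂_1 = 4 − 3 = 1, and the invariant factors of ∂_1 are all 1, so H_0 = Z.
  H_1: rank ker ∂_1 − rank ∂_2 = (4 − 3) − 0 = 1, and there is no ∂_2, so H_1 = Z.

H_0 ≅ Z,  H_1 ≅ Z.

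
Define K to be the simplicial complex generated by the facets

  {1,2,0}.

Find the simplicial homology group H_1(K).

H_1 = 0.

Fix the vertex order 0 < 1 < 2 and write every simplex with vertices in increasing order. Then dim K = 2 and the simplices of K are:

  0-simplices (3): [0], [1], [2]
  1-simplices (3): [0,1], [0,2], [1,2]
  2-simplices (1): [0,1,2]

giving chain groups C_0 ≅ Z^3, C_1 ≅ Z^3, C_2 ≅ Z^1.

∂_1: C_1 → C_0 sends each edge [p,q] (with p < q) to q − p.
The 3×3 boundary matrix has rank 2 and Smith normal form diag(1,1).

The boundary map ∂_2: C_2 → C_1 sends each 2-simplex [p,q,r] to [q,r] − [p,r] + [p,q]. For instance
  ∂[0,1,2] = [1,2] − [0,2] + [0,1].
The 3×1 boundary matrix has rank 1 and Smith normal form diag(1).

From H_k ≅ ker(∂_k) / im(∂_{k+1}) we obtain:

  H_1: rank ker ∂_1 − rank ∂_2 = (3 − 2) − 1 = 0, and the invariant factors of ∂_2 are all 1, so H_1 ≅ 0.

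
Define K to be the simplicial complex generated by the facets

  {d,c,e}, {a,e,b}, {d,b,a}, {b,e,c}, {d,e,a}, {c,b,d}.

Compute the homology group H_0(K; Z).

K has 5 vertices, 9 edges, 6 triangles.
rank ∂_0 = 0, rank ∂_1 = 4 ⇒ b_0 = 5 − 0 − 4 = 1; all invariant factors of ∂_1 are 1 so no torsion. So H_0 ≅ Z.

H_0 ≅ Z.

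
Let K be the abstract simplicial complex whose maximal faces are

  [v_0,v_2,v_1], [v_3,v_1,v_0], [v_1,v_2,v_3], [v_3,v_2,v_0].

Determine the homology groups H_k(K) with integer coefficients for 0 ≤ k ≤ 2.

H_0 = Z,  H_1 = 0,  H_2 = Z.

Fix the vertex order v_0 < v_1 < v_2 < v_3 and write every simplex with vertices in increasing order. Then dim K = 2 and the simplices of K are:

  0-simplices (4): [v_0], [v_1], [v_2], [v_3]
  1-simplices (6): [v_0,v_1], [v_0,v_2], [v_0,v_3], [v_1,v_2], [v_1,v_3], [v_2,v_3]
  2-simplices (4): [v_0,v_1,v_2], [v_0,v_1,v_3], [v_0,v_2,v_3], [v_1,v_2,v_3]

so the chain groups are C_0 ≅ Z^4, C_1 ≅ Z^6, C_2 ≅ Z^4.

The boundary map ∂_1: C_1 → C_0 is given by ∂[p,q] = [q] − [p]. For instance
  ∂[v_0,v_1] = [v_1] − [v_0].
The resulting 4×6 matrix has rank 3, and its Smith normal form has invariant factors (1,1,1).

The boundary map ∂_2: C_2 → C_1 maps a triangle to the signed sum of its edges. For instance
  ∂[v_1,v_2,v_3] = [v_2,v_3] − [v_1,v_3] + [v_1,v_2],
  ∂[v_0,v_1,v_3] = [v_1,v_3] − [v_0,v_3] + [v_0,v_1].
The resulting 6×4 matrix has rank 3, and its Smith normal form has invariant factors (1,1,1).

Reading off H_k = ker ∂_k / im ∂_{k+1}:

  H_0: rank C_0 − rank ∂_1 = 4 − 3 = 1, and the invariant factors of ∂_1 are all 1, so H_0 = Z.
  H_1: rank ker ∂_1 − rank ∂_2 = (6 − 3) − 3 = 0, and the invariant factors of ∂_2 are all 1, so H_1 = 0.
  H_2: rank ker ∂_2 − rank ∂_3 = (4 − 3) − 0 = 1, and there is no ∂_3, so H_2 = Z.

As a check, the Euler characteristic is 4 − 6 + 4 = 2, which agrees with 1 − 0 + 1 = 2.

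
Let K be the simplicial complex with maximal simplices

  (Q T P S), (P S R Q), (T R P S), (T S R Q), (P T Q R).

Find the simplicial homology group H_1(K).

Fix the vertex order P < Q < R < S < T and write every simplex with vertices in increasing order. Then dim K = 3 and the simplices of K are:

  0-simplices (5): P, Q, R, S, T
  1-simplices (10): PQ, PR, PS, PT, QR, QS, QT, RS, RT, ST
  2-simplices (10): PQR, PQS, PQT, PRS, PRT, PST, QRS, QRT, QST, RST
  3-simplices (5): PQRS, PQRT, PQST, PRST, QRST

Hence C_0 ≅ Z^5, C_1 ≅ Z^10, C_2 ≅ Z^10, C_3 ≅ Z^5.

∂_1: C_1 → C_0 is given by ∂[p,q] = [q] − [p]. For instance
  ∂RT = T − R.
The 5×10 boundary matrix has rank 4 and Smith normal form diag(1,1,1,1).

∂_2: C_2 → C_1 acts by ∂[p,q,r] = [q,r] − [p,r] + [p,q]. For instance
  ∂PQT = QT − PT + PQ,
  ∂RST = ST − RT + RS.
The resulting 10×10 matrix has rank 6, and its Smith normal form has invariant factors (1,1,1,1,1,1).

∂_3: C_3 → C_2 sends each 3-simplex σ to the alternating sum Σ_i (−1)^i (σ with its i-th vertex removed). For instance
  ∂PRST = RST − PST + PRT − PRS,
  ∂QRST = RST − QST + QRT − QRS.
As a 10×5 matrix over Z this has rank 4, with invariant factors (1,1,1,1).

Computing H_k = (kernel of ∂_k) / (image of ∂_{k+1}):

  H_1: rank ker ∂_1 − rank ∂_2 = (10 − 4) − 6 = 0, and the invariant factors of ∂_2 are all 1, so H_1 = 0.

H_1 ≅ 0.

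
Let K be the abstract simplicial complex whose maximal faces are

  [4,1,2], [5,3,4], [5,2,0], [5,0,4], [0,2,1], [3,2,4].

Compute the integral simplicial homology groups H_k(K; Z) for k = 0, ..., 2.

Order the vertices as 0 < 1 < 2 < 3 < 4 < 5. Listing each simplex with vertices in this order, K has dimension 2 with simplices:

  0-simplices (6): [0], [1], [2], [3], [4], [5]
  1-simplices (12): [0,1], [0,2], [0,4], [0,5], [1,2], [1,4], [2,3], [2,4], [2,5], [3,4], [3,5], [4,5]
  2-simplices (6): [0,1,2], [0,2,5], [0,4,5], [1,2,4], [2,3,4], [3,4,5]

giving chain groups C_0 ≅ Z^6, C_1 ≅ Z^12, C_2 ≅ Z^6.

The boundary map ∂_1: C_1 → C_0 maps an edge to its endpoints' difference, ∂[p,q] = q − p.
The resulting 6×12 matrix has rank 5, and its Smith normal form has invariant factors (1,1,1,1,1).

The boundary map ∂_2: C_2 → C_1 acts by ∂[p,q,r] = [q,r] − [p,r] + [p,q]. For instance
  ∂[2,3,4] = [3,4] − [2,4] + [2,3],
  ∂[0,1,2] = [1,2] − [0,2] + [0,1].
As a 12×6 matrix over Z this has rank 6, with invariant factors (1,1,1,1,1,1).

Now H_k = ker ∂_k / im ∂_{k+1}, so:

  H_0: rank C_0 − rank ∂_1 = 6 − 5 = 1, and the invariant factors of ∂_1 are all 1, so H_0 = Z.
  H_1: rank ker ∂_1 − rank ∂_2 = (12 − 5) − 6 = 1, and the invariant factors of ∂_2 are all 1, so H_1 = Z.
  H_2: rank ker ∂_2 − rank ∂_3 = (6 − 6) − 0 = 0, and there is no ∂_3, so H_2 = 0.

H_0 ≅ Z,  H_1 ≅ Z,  H_2 = 0.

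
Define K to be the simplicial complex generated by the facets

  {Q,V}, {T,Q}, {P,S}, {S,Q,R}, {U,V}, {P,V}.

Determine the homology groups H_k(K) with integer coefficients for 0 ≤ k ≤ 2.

K has 7 vertices, 8 edges, 1 triangle.
rank ∂_0 = 0, rank ∂_1 = 6 ⇒ b_0 = 7 − 0 − 6 = 1; all invariant factors of ∂_1 are 1 so no torsion. So H_0 ≅ Z.
rank ∂_1 = 6, rank ∂_2 = 1 ⇒ b_1 = 8 − 6 − 1 = 1; all invariant factors of ∂_2 are 1 so no torsion. So H_1 ≅ Z.
rank ∂_2 = 1, rank ∂_3 = 0 ⇒ b_2 = 1 − 1 − 0 = 0. So H_2 ≅ 0.

H_0 ≅ Z,  H_1 ≅ Z,  H_2 = 0.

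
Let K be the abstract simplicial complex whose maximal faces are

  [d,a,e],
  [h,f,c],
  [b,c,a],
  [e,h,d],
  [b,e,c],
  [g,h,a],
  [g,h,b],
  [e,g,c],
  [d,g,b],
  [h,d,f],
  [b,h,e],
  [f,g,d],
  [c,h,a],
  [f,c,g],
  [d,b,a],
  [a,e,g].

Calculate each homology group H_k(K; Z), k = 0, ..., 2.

H_0 = Z,  H_1 = Z^2,  H_2 = Z.

Take the total order a < b < c < d < e < f < g < h on the vertex set. Then K (dimension 2) consists of the simplices:

  0-simplices (8): a, b, c, d, e, f, g, h
  1-simplices (24): ab, ac, ad, ae, ag, ah, bc, bd, be, bg, bh, ce, cf, cg, ch, de, df, dg, dh, eg, eh, fg, fh, gh
  2-simplices (16): abc, abd, ach, ade, aeg, agh, bce, bdg, beh, bgh, ceg, cfg, cfh, deh, dfg, dfh

giving chain groups C_0 ≅ Z^8, C_1 ≅ Z^24, C_2 ≅ Z^16.

∂_1: C_1 → C_0 is given by ∂[p,q] = [q] − [p]. For instance
  ∂df = f − d.
This gives a 8×24 integer matrix of rank 7; reducing to Smith normal form yields diagonal entries (1,1,1,1,1,1,1).

∂_2: C_2 → C_1 acts by ∂[p,q,r] = [q,r] − [p,r] + [p,q]. For instance
  ∂beh = eh − bh + be,
  ∂cfg = fg − cg + cf.
The resulting 24×16 matrix has rank 15, and its Smith normal form has invariant factors (1,1,1,1,1,1,1,1,1,1,1,1,1,1,1).

Reading off H_k = ker ∂_k / im ∂_{k+1}:

  H_0: rank C_0 − rank ∂_1 = 8 − 7 = 1, and the invariant factors of ∂_1 are all 1, so H_0 ≅ Z.
  H_1: rank ker ∂_1 − rank ∂_2 = (24 − 7) − 15 = 2, and the invariant factors of ∂_2 are all 1, so H_1 ≅ Z^2.
  H_2: rank ker ∂_2 − rank ∂_3 = (16 − 15) − 0 = 1, and there is no ∂_3, so H_2 ≅ Z.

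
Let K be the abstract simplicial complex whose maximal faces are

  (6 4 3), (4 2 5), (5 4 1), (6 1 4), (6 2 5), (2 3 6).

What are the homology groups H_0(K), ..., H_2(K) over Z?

H_0 = Z,  H_1 = Z,  H_2 = 0.

We work with the vertex ordering 1 < 2 < 3 < 4 < 5 < 6. The simplices of K, each written with vertices in increasing order, are:

  0-simplices (6): [1], [2], [3], [4], [5], [6]
  1-simplices (12): [1,4], [1,5], [1,6], [2,3], [2,4], [2,5], [2,6], [3,4], [3,6], [4,5], [4,6], [5,6]
  2-simplices (6): [1,4,5], [1,4,6], [2,3,6], [2,4,5], [2,5,6], [3,4,6]

Hence C_0 ≅ Z^6, C_1 ≅ Z^12, C_2 ≅ Z^6.

The boundary map ∂_1: C_1 → C_0 is given by ∂[p,q] = [q] − [p].
This gives a 6×12 integer matrix of rank 5; reducing to Smith normal form yields diagonal entries (1,1,1,1,1).

The boundary map ∂_2: C_2 → C_1 sends each 2-simplex [p,q,r] to [q,r] − [p,r] + [p,q]. For instance
  ∂[2,5,6] = [5,6] − [2,6] + [2,5],
  ∂[1,4,6] = [4,6] − [1,6] + [1,4].
The 12×6 boundary matrix has rank 6 and Smith normal form diag(1,1,1,1,1,1).

From H_k ≅ ker(∂_k) / im(∂_{k+1}) we obtain:

  H_0: rank C_0 − rank ∂_1 = 6 − 5 = 1, and the invariant factors of ∂_1 are all 1, so H_0 ≅ Z.
  H_1: rank ker ∂_1 − rank ∂_2 = (12 − 5) − 6 = 1, and the invariant factors of ∂_2 are all 1, so H_1 ≅ Z.
  H_2: rank ker ∂_2 − rank ∂_3 = (6 − 6) − 0 = 0, and there is no ∂_3, so H_2 ≅ 0.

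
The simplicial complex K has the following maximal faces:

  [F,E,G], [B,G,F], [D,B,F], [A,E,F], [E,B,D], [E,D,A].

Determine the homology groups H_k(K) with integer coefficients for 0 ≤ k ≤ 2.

We work with the vertex ordering A < B < D < E < F < G. The simplices of K, each written with vertices in increasing order, are:

  0-simplices (6): A, B, D, E, F, G
  1-simplices (12): AD, AE, AF, BD, BE, BF, BG, DE, DF, EF, EG, FG
  2-simplices (6): ADE, AEF, BDE, BDF, BFG, EFG

giving chain groups C_0 ≅ Z^6, C_1 ≅ Z^12, C_2 ≅ Z^6.

The boundary map ∂_1: C_1 → C_0 is given by ∂[p,q] = [q] − [p]. For instance
  ∂EG = G − E.
The 6×12 boundary matrix has rank 5 and Smith normal form diag(1,1,1,1,1).

Boundary ∂_2: C_2 → C_1 acts by ∂[p,q,r] = [q,r] − [p,r] + [p,q]. For instance
  ∂BFG = FG − BG + BF,
  ∂AEF = EF − AF + AE.
This gives a 12×6 integer matrix of rank 6; reducing to Smith normal form yields diagonal entries (1,1,1,1,1,1).

Now H_k = ker ∂_k / im ∂_{k+1}, so:

  H_0: rank C_0 − rank ∂_1 = 6 − 5 = 1, and the invariant factors of ∂_1 are all 1, so H_0 ≅ Z.
  H_1: rank ker ∂_1 − rank ∂_2 = (12 − 5) − 6 = 1, and the invariant factors of ∂_2 are all 1, so H_1 ≅ Z.
  H_2: rank ker ∂_2 − rank ∂_3 = (6 − 6) − 0 = 0, and there is no ∂_3, so H_2 ≅ 0.

(K is a triangulation of the cylinder S^1 x I.)

H_0 ≅ Z,  H_1 ≅ Z,  H_2 = 0.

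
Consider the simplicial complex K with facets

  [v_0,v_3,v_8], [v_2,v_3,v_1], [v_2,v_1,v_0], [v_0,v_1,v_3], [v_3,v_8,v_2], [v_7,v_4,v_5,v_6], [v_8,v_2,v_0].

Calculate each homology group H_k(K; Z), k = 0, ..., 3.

H_0 ≅ Z^2,  H_1 = 0,  H_2 ≅ Z,  H_3 = 0.

We work with the vertex ordering v_0 < v_1 < v_2 < v_3 < v_4 < v_5 < v_6 < v_7 < v_8. The simplices of K, each written with vertices in increasing order, are:

  0-simplices (9): [v_0], [v_1], [v_2], [v_3], [v_4], [v_5], [v_6], [v_7], [v_8]
  1-simplices (15): (15 of them)
  2-simplices (10): [v_0,v_1,v_2], [v_0,v_1,v_3], [v_0,v_2,v_8], [v_0,v_3,v_8], [v_1,v_2,v_3], [v_2,v_3,v_8], [v_4,v_5,v_6], [v_4,v_5,v_7], [v_4,v_6,v_7], [v_5,v_6,v_7]
  3-simplices (1): [v_4,v_5,v_6,v_7]

so the chain groups are C_0 ≅ Z^9, C_1 ≅ Z^15, C_2 ≅ Z^10, C_3 ≅ Z^1.

The boundary map ∂_1: C_1 → C_0 sends each edge [p,q] (with p < q) to q − p. For instance
  ∂[v_1,v_3] = [v_3] − [v_1].
This gives a 9×15 integer matrix of rank 7; reducing to Smith normal form yields diagonal entries (1,1,1,1,1,1,1).

∂_2: C_2 → C_1 sends each 2-simplex [p,q,r] to [q,r] − [p,r] + [p,q]. For instance
  ∂[v_1,v_2,v_3] = [v_2,v_3] − [v_1,v_3] + [v_1,v_2],
  ∂[v_0,v_1,v_2] = [v_1,v_2] − [v_0,v_2] + [v_0,v_1].
This gives a 15×10 integer matrix of rank 8; reducing to Smith normal form yields diagonal entries (1,1,1,1,1,1,1,1).

∂_3: C_3 → C_2 sends each 3-simplex σ to the alternating sum Σ_i (−1)^i (σ with its i-th vertex removed). For instance
  ∂[v_4,v_5,v_6,v_7] = [v_5,v_6,v_7] − [v_4,v_6,v_7] + [v_4,v_5,v_7] − [v_4,v_5,v_6].
As a 10×1 matrix over Z this has rank 1, with invariant factors (1).

Now H_k = ker ∂_k / im ∂_{k+1}, so:

  H_0: rank C_0 − rank ∂_1 = 9 − 7 = 2, and the invariant factors of ∂_1 are all 1, so H_0 ≅ Z^2.
  H_1: rank ker ∂_1 − rank ∂_2 = (15 − 7) − 8 = 0, and the invariant factors of ∂_2 are all 1, so H_1 ≅ 0.
  H_2: rank ker ∂_2 − rank ∂_3 = (10 − 8) − 1 = 1, and the invariant factors of ∂_3 are all 1, so H_2 ≅ Z.
  H_3: rank ker ∂_3 − rank ∂_4 = (1 − 1) − 0 = 0, and there is no ∂_4, so H_3 ≅ 0.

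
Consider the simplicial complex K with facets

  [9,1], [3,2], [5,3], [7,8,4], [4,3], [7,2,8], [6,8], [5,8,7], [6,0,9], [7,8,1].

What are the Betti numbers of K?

Fix the vertex order 0 < 1 < 2 < 3 < 4 < 5 < 6 < 7 < 8 < 9 and write every simplex with vertices in increasing order. Then dim K = 2 and the simplices of K are:

  0-simplices (10): [0], [1], [2], [3], [4], [5], [6], [7], [8], [9]
  1-simplices (17): [0,6], [0,9], [1,7], [1,8], [1,9], [2,3], [2,7], [2,8], [3,4], [3,5], [4,7], [4,8], [5,7], [5,8], [6,8], [6,9], [7,8]
  2-simplices (5): [0,6,9], [1,7,8], [2,7,8], [4,7,8], [5,7,8]

so the chain groups are C_0 ≅ Z^10, C_1 ≅ Z^17, C_2 ≅ Z^5.

∂_1: C_1 → C_0 sends each edge [p,q] (with p < q) to q − p.
The resulting 10×17 matrix has rank 9, and its Smith normal form has invariant factors (1,1,1,1,1,1,1,1,1).

∂_2: C_2 → C_1 acts by ∂[p,q,r] = [q,r] − [p,r] + [p,q]. For instance
  ∂[1,7,8] = [7,8] − [1,8] + [1,7],
  ∂[4,7,8] = [7,8] − [4,8] + [4,7].
The resulting 17×5 matrix has rank 5, and its Smith normal form has invariant factors (1,1,1,1,1).

Now H_k = ker ∂_k / im ∂_{k+1}, so:

  H_0: rank C_0 − rank ∂_1 = 10 − 9 = 1, and the invariant factors of ∂_1 are all 1, so H_0 = Z.
  H_1: rank ker ∂_1 − rank ∂_2 = (17 − 9) − 5 = 3, and the invariant factors of ∂_2 are all 1, so H_1 = Z^3.
  H_2: rank ker ∂_2 − rank ∂_3 = (5 − 5) − 0 = 0, and there is no ∂_3, so H_2 = 0.

Hence the Betti numbers are b_0 = 1, b_1 = 3, b_2 = 0.

b_0 = 1, b_1 = 3, b_2 = 0.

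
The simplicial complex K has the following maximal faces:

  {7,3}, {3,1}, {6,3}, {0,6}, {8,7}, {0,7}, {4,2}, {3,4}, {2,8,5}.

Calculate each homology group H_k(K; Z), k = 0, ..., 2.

H_0 ≅ Z,  H_1 ≅ Z^2,  H_2 = 0.

K has 9 vertices, 11 edges, 1 triangle.
rank ∂_0 = 0, rank ∂_1 = 8 ⇒ b_0 = 9 − 0 − 8 = 1; all invariant factors of ∂_1 are 1 so no torsion. So H_0 ≅ Z.
rank ∂_1 = 8, rank ∂_2 = 1 ⇒ b_1 = 11 − 8 − 1 = 2; all invariant factors of ∂_2 are 1 so no torsion. So H_1 ≅ Z^2.
rank ∂_2 = 1, rank ∂_3 = 0 ⇒ b_2 = 1 − 1 − 0 = 0. So H_2 ≅ 0.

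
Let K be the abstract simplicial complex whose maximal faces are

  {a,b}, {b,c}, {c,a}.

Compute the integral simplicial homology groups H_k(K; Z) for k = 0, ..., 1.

H_0 = Z,  H_1 = Z.

Order the vertices as a < b < c. Listing each simplex with vertices in this order, K has dimension 1 with simplices:

  0-simplices (3): a, b, c
  1-simplices (3): ab, ac, bc

giving chain groups C_0 ≅ Z^3, C_1 ≅ Z^3.

Boundary ∂_1: C_1 → C_0 is given by ∂[p,q] = [q] − [p].
The 3×3 boundary matrix has rank 2 and Smith normal form diag(1,1).

Reading off H_k = ker ∂_k / im ∂_{k+1}:

  H_0: rank C_0 − rank ∂_1 = 3 − 2 = 1, and the invariant factors of ∂_1 are all 1, so H_0 = Z.
  H_1: rank ker ∂_1 − rank ∂_2 = (3 − 2) − 0 = 1, and there is no ∂_2, so H_1 = Z.

(K is a triangulation of the circle S^1.)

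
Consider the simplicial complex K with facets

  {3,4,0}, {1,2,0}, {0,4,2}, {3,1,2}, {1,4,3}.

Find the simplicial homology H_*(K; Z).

H_0 = Z,  H_1 = Z,  H_2 = 0.

We work with the vertex ordering 0 < 1 < 2 < 3 < 4. The simplices of K, each written with vertices in increasing order, are:

  0-simplices (5): [0], [1], [2], [3], [4]
  1-simplices (10): [0,1], [0,2], [0,3], [0,4], [1,2], [1,3], [1,4], [2,3], [2,4], [3,4]
  2-simplices (5): [0,1,2], [0,2,4], [0,3,4], [1,2,3], [1,3,4]

Hence C_0 ≅ Z^5, C_1 ≅ Z^10, C_2 ≅ Z^5.

Boundary ∂_1: C_1 → C_0 is given by ∂[p,q] = [q] − [p]. For instance
  ∂[1,2] = [2] − [1].
The 5×10 boundary matrix has rank 4 and Smith normal form diag(1,1,1,1).

The boundary map ∂_2: C_2 → C_1 acts by ∂[p,q,r] = [q,r] − [p,r] + [p,q]. For instance
  ∂[0,2,4] = [2,4] − [0,4] + [0,2],
  ∂[0,1,2] = [1,2] − [0,2] + [0,1].
As a 10×5 matrix over Z this has rank 5, with invariant factors (1,1,1,1,1).

Now H_k = ker ∂_k / im ∂_{k+1}, so:

  H_0: rank C_0 − rank ∂_1 = 5 − 4 = 1, and the invariant factors of ∂_1 are all 1, so H_0 ≅ Z.
  H_1: rank ker ∂_1 − rank ∂_2 = (10 − 4) − 5 = 1, and the invariant factors of ∂_2 are all 1, so H_1 ≅ Z.
  H_2: rank ker ∂_2 − rank ∂_3 = (5 − 5) − 0 = 0, and there is no ∂_3, so H_2 ≅ 0.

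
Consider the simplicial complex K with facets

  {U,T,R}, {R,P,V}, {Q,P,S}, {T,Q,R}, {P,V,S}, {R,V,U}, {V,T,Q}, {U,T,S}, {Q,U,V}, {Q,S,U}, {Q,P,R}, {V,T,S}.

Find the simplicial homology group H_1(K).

Order the vertices as P < Q < R < S < T < U < V. Listing each simplex with vertices in this order, K has dimension 2 with simplices:

  0-simplices (7): P, Q, R, S, T, U, V
  1-simplices (18): PQ, PR, PS, PV, QR, QS, QT, QU, QV, RT, RU, RV, ST, SU, SV, TU, TV, UV
  2-simplices (12): PQR, PQS, PRV, PSV, QRT, QSU, QTV, QUV, RTU, RUV, STU, STV

giving chain groups C_0 ≅ Z^7, C_1 ≅ Z^18, C_2 ≅ Z^12.

The boundary map ∂_1: C_1 → C_0 maps an edge to its endpoints' difference, ∂[p,q] = q − p.
This gives a 7×18 integer matrix of rank 6; reducing to Smith normal form yields diagonal entries (1,1,1,1,1,1).

The boundary map ∂_2: C_2 → C_1 acts by ∂[p,q,r] = [q,r] − [p,r] + [p,q]. For instance
  ∂STV = TV − SV + ST,
  ∂RTU = TU − RU + RT.
The resulting 18×12 matrix has rank 12, and its Smith normal form has invariant factors (1,1,1,1,1,1,1,1,1,1,1,2).

Computing H_k = (kernel of ∂_k) / (image of ∂_{k+1}):

  H_1: rank ker ∂_1 − rank ∂_2 = (18 − 6) − 12 = 0, and ∂_2 has invariant factor 2 > 1, so H_1 = Z/2.

H_1 ≅ Z/2.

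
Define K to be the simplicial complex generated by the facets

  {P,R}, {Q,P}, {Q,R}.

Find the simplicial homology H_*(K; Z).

We work with the vertex ordering P < Q < R. The simplices of K, each written with vertices in increasing order, are:

  0-simplices (3): P, Q, R
  1-simplices (3): PQ, PR, QR

so the chain groups are C_0 ≅ Z^3, C_1 ≅ Z^3.

The boundary map ∂_1: C_1 → C_0 sends each edge [p,q] (with p < q) to q − p.
As a 3×3 matrix over Z this has rank 2, with invariant factors (1,1).

Reading off H_k = ker ∂_k / im ∂_{k+1}:

  H_0: rank C_0 − rank ∂_1 = 3 − 2 = 1, and the invariant factors of ∂_1 are all 1, so H_0 = Z.
  H_1: rank ker ∂_1 − rank ∂_2 = (3 − 2) − 0 = 1, and there is no ∂_2, so H_1 = Z.

(K is a triangulation of the circle S^1.)

H_0 ≅ Z,  H_1 ≅ Z.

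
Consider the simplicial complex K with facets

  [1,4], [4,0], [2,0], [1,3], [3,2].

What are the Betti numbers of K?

b_0 = 1, b_1 = 1.

Fix the vertex order 0 < 1 < 2 < 3 < 4 and write every simplex with vertices in increasing order. Then dim K = 1 and the simplices of K are:

  0-simplices (5): [0], [1], [2], [3], [4]
  1-simplices (5): [0,2], [0,4], [1,3], [1,4], [2,3]

so the chain groups are C_0 ≅ Z^5, C_1 ≅ Z^5.

Boundary ∂_1: C_1 → C_0 sends each edge [p,q] (with p < q) to q − p.
This gives a 5×5 integer matrix of rank 4; reducing to Smith normal form yields diagonal entries (1,1,1,1).

Reading off H_k = ker ∂_k / im ∂_{k+1}:

  H_0: rank C_0 − rank ∂_1 = 5 − 4 = 1, and the invariant factors of ∂_1 are all 1, so H_0 = Z.
  H_1: rank ker ∂_1 − rank ∂_2 = (5 − 4) − 0 = 1, and there is no ∂_2, so H_1 = Z.

(K is a triangulation of the circle S^1.)

Hence the Betti numbers are b_0 = 1, b_1 = 1.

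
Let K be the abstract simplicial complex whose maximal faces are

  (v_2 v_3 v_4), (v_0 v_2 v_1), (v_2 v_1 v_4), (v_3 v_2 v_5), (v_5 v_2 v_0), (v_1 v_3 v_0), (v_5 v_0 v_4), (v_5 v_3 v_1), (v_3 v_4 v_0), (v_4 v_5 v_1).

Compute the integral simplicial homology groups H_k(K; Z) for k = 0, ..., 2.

H_0 ≅ Z,  H_1 ≅ Z_2,  H_2 = 0.

Order the vertices as v_0 < v_1 < v_2 < v_3 < v_4 < v_5. Listing each simplex with vertices in this order, K has dimension 2 with simplices:

  0-simplices (6): [v_0], [v_1], [v_2], [v_3], [v_4], [v_5]
  1-simplices (15): (15 of them)
  2-simplices (10): [v_0,v_1,v_2], [v_0,v_1,v_3], [v_0,v_2,v_5], [v_0,v_3,v_4], [v_0,v_4,v_5], [v_1,v_2,v_4], [v_1,v_3,v_5], [v_1,v_4,v_5], [v_2,v_3,v_4], [v_2,v_3,v_5]

Hence C_0 ≅ Z^6, C_1 ≅ Z^15, C_2 ≅ Z^10.

The boundary map ∂_1: C_1 → C_0 is given by ∂[p,q] = [q] − [p].
The 6×15 boundary matrix has rank 5 and Smith normal form diag(1,1,1,1,1).

∂_2: C_2 → C_1 maps a triangle to the signed sum of its edges. For instance
  ∂[v_2,v_3,v_5] = [v_3,v_5] − [v_2,v_5] + [v_2,v_3],
  ∂[v_1,v_2,v_4] = [v_2,v_4] − [v_1,v_4] + [v_1,v_2].
The 15×10 boundary matrix has rank 10 and Smith normal form diag(1,1,1,1,1,1,1,1,1,2).

Now H_k = ker ∂_k / im ∂_{k+1}, so:

  H_0: rank C_0 − rank ∂_1 = 6 − 5 = 1, and the invariant factors of ∂_1 are all 1, so H_0 ≅ Z.
  H_1: rank ker ∂_1 − rank ∂_2 = (15 − 5) − 10 = 0, and ∂_2 has invariant factor 2 > 1, so H_1 ≅ Z_2.
  H_2: rank ker ∂_2 − rank ∂_3 = (10 − 10) − 0 = 0, and there is no ∂_3, so H_2 ≅ 0.

(K is a triangulation of the real projective plane RP^2.)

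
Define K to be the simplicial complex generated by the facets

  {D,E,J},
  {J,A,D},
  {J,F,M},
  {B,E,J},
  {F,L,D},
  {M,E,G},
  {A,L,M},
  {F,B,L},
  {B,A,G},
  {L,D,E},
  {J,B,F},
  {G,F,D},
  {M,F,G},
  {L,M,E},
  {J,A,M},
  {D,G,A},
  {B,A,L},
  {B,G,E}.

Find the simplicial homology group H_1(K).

Take the total order A < B < D < E < F < G < J < L < M on the vertex set. Then K (dimension 2) consists of the simplices:

  0-simplices (9): A, B, D, E, F, G, J, L, M
  1-simplices (27): AB, AD, AG, AJ, AL, AM, BE, BF, BG, BJ, BL, DE, DF, DG, DJ, DL, EG, EJ, EL, EM, FG, FJ, FL, FM, GM, JM, LM
  2-simplices (18): ABG, ABL, ADG, ADJ, AJM, ALM, BEG, BEJ, BFJ, BFL, DEJ, DEL, DFG, DFL, EGM, ELM, FGM, FJM

Hence C_0 ≅ Z^9, C_1 ≅ Z^27, C_2 ≅ Z^18.

The boundary map ∂_1: C_1 → C_0 maps an edge to its endpoints' difference, ∂[p,q] = q − p. For instance
  ∂AB = B − A.
The resulting 9×27 matrix has rank 8, and its Smith normal form has invariant factors (1,1,1,1,1,1,1,1).

The boundary map ∂_2: C_2 → C_1 sends each 2-simplex [p,q,r] to [q,r] − [p,r] + [p,q]. For instance
  ∂ABG = BG − AG + AB,
  ∂ABL = BL − AL + AB.
This gives a 27×18 integer matrix of rank 17; reducing to Smith normal form yields diagonal entries (1,1,1,1,1,1,1,1,1,1,1,1,1,1,1,1,1).

Computing H_k = (kernel of ∂_k) / (image of ∂_{k+1}):

  H_1: rank ker ∂_1 − rank ∂_2 = (27 − 8) − 17 = 2, and the invariant factors of ∂_2 are all 1, so H_1 = Z^2.

H_1 = Z^2.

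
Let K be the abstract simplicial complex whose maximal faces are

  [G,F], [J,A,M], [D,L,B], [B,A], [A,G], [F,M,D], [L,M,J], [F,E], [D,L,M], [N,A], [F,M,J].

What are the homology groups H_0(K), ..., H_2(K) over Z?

H_0 ≅ Z,  H_1 ≅ Z^2,  H_2 = 0.

Take the total order A < B < D < E < F < G < J < L < M < N on the vertex set. Then K (dimension 2) consists of the simplices:

  0-simplices (10): A, B, D, E, F, G, J, L, M, N
  1-simplices (17): AB, AG, AJ, AM, AN, BD, BL, DF, DL, DM, EF, FG, FJ, FM, JL, JM, LM
  2-simplices (6): AJM, BDL, DFM, DLM, FJM, JLM

so the chain groups are C_0 ≅ Z^10, C_1 ≅ Z^17, C_2 ≅ Z^6.

The boundary map ∂_1: C_1 → C_0 is given by ∂[p,q] = [q] − [p].
This gives a 10×17 integer matrix of rank 9; reducing to Smith normal form yields diagonal entries (1,1,1,1,1,1,1,1,1).

∂_2: C_2 → C_1 maps a triangle to the signed sum of its edges. For instance
  ∂FJM = JM − FM + FJ,
  ∂AJM = JM − AM + AJ.
The 17×6 boundary matrix has rank 6 and Smith normal form diag(1,1,1,1,1,1).

From H_k ≅ ker(∂_k) / im(∂_{k+1}) we obtain:

  H_0: rank C_0 − rank ∂_1 = 10 − 9 = 1, and the invariant factors of ∂_1 are all 1, so H_0 ≅ Z.
  H_1: rank ker ∂_1 − rank ∂_2 = (17 − 9) − 6 = 2, and the invariant factors of ∂_2 are all 1, so H_1 ≅ Z^2.
  H_2: rank ker ∂_2 − rank ∂_3 = (6 − 6) − 0 = 0, and there is no ∂_3, so H_2 ≅ 0.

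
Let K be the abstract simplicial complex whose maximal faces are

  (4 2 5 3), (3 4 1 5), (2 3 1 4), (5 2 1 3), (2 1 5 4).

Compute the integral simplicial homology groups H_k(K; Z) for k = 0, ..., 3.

H_0 ≅ Z,  H_1 = 0,  H_2 = 0,  H_3 ≅ Z.

K has 5 vertices, 10 edges, 10 triangles, 5 3-simplices.
rank ∂_0 = 0, rank ∂_1 = 4 ⇒ b_0 = 5 − 0 − 4 = 1; all invariant factors of ∂_1 are 1 so no torsion. So H_0 = Z.
rank ∂_1 = 4, rank ∂_2 = 6 ⇒ b_1 = 10 − 4 − 6 = 0; all invariant factors of ∂_2 are 1 so no torsion. So H_1 = 0.
rank ∂_2 = 6, rank ∂_3 = 4 ⇒ b_2 = 10 − 6 − 4 = 0; all invariant factors of ∂_3 are 1 so no torsion. So H_2 = 0.
rank ∂_3 = 4, rank ∂_4 = 0 ⇒ b_3 = 5 − 4 − 0 = 1. So H_3 = Z.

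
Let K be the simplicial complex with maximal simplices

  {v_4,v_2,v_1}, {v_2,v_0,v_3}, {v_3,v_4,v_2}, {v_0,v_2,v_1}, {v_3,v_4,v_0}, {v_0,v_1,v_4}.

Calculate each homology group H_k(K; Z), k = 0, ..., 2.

Take the total order v_0 < v_1 < v_2 < v_3 < v_4 on the vertex set. Then K (dimension 2) consists of the simplices:

  0-simplices (5): [v_0], [v_1], [v_2], [v_3], [v_4]
  1-simplices (9): [v_0,v_1], [v_0,v_2], [v_0,v_3], [v_0,v_4], [v_1,v_2], [v_1,v_4], [v_2,v_3], [v_2,v_4], [v_3,v_4]
  2-simplices (6): [v_0,v_1,v_2], [v_0,v_1,v_4], [v_0,v_2,v_3], [v_0,v_3,v_4], [v_1,v_2,v_4], [v_2,v_3,v_4]

giving chain groups C_0 ≅ Z^5, C_1 ≅ Z^9, C_2 ≅ Z^6.

Boundary ∂_1: C_1 → C_0 is given by ∂[p,q] = [q] − [p].
The resulting 5×9 matrix has rank 4, and its Smith normal form has invariant factors (1,1,1,1).

∂_2: C_2 → C_1 acts by ∂[p,q,r] = [q,r] − [p,r] + [p,q]. For instance
  ∂[v_2,v_3,v_4] = [v_3,v_4] − [v_2,v_4] + [v_2,v_3],
  ∂[v_1,v_2,v_4] = [v_2,v_4] − [v_1,v_4] + [v_1,v_2].
The 9×6 boundary matrix has rank 5 and Smith normal form diag(1,1,1,1,1).

From H_k ≅ ker(∂_k) / im(∂_{k+1}) we obtain:

  H_0: rank C_0 − rank ∂_1 = 5 − 4 = 1, and the invariant factors of ∂_1 are all 1, so H_0 ≅ Z.
  H_1: rank ker ∂_1 − rank ∂_2 = (9 − 4) − 5 = 0, and the invariant factors of ∂_2 are all 1, so H_1 ≅ 0.
  H_2: rank ker ∂_2 − rank ∂_3 = (6 − 5) − 0 = 1, and there is no ∂_3, so H_2 ≅ Z.

(K is a triangulation of the 2-sphere S^2.)

H_0 ≅ Z,  H_1 = 0,  H_2 ≅ Z.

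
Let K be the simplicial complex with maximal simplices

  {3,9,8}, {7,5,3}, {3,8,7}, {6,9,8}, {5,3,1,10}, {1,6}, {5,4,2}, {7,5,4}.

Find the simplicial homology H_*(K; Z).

K has 10 vertices, 19 edges, 10 triangles, 1 3-simplex.
rank ∂_0 = 0, rank ∂_1 = 9 ⇒ b_0 = 10 − 0 − 9 = 1; all invariant factors of ∂_1 are 1 so no torsion. So H_0 ≅ Z.
rank ∂_1 = 9, rank ∂_2 = 9 ⇒ b_1 = 19 − 9 − 9 = 1; all invariant factors of ∂_2 are 1 so no torsion. So H_1 ≅ Z.
rank ∂_2 = 9, rank ∂_3 = 1 ⇒ b_2 = 10 − 9 − 1 = 0; all invariant factors of ∂_3 are 1 so no torsion. So H_2 ≅ 0.
rank ∂_3 = 1, rank ∂_4 = 0 ⇒ b_3 = 1 − 1 − 0 = 0. So H_3 ≅ 0.

H_0 = Z,  H_1 = Z,  H_2 = 0,  H_3 = 0.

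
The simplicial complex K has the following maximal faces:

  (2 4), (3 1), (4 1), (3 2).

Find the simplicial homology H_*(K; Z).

H_0 ≅ Z,  H_1 ≅ Z.

Take the total order 1 < 2 < 3 < 4 on the vertex set. Then K (dimension 1) consists of the simplices:

  0-simplices (4): [1], [2], [3], [4]
  1-simplices (4): [1,3], [1,4], [2,3], [2,4]

giving chain groups C_0 ≅ Z^4, C_1 ≅ Z^4.

Boundary ∂_1: C_1 → C_0 maps an edge to its endpoints' difference, ∂[p,q] = q − p. For instance
  ∂[1,3] = [3] − [1].
The 4×4 boundary matrix has rank 3 and Smith normal form diag(1,1,1).

Reading off H_k = ker ∂_k / im ∂_{k+1}:

  H_0: rank C_0 − rank ∂_1 = 4 − 3 = 1, and the invariant factors of ∂_1 are all 1, so H_0 ≅ Z.
  H_1: rank ker ∂_1 − rank ∂_2 = (4 − 3) − 0 = 1, and there is no ∂_2, so H_1 ≅ Z.

(K is a triangulation of the circle S^1.)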